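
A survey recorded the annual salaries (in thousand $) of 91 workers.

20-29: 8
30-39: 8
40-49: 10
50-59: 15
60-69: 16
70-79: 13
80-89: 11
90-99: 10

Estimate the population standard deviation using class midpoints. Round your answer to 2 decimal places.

Midpoints: 24.5, 34.5, 44.5, 54.5, 64.5, 74.5, 84.5, 94.5
n = 91, Σfm = 5609.5, mean = 61.6429
Σfm² = 385242.75
Σf(m − x̄)² = Σfm² − (Σfm)²/n = 385242.75 − 5609.5²/91 = 39457.1429
Population variance = 39457.1429 / 91 = 433.5950
Standard deviation = √433.5950 = 20.8229

20.82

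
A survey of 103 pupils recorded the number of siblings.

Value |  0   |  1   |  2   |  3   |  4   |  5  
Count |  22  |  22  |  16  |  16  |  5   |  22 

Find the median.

Cumulative frequencies: 22, 44, 60, 76, 81, 103
n = 103, so the median is the value in position (n+1)/2 = 52.
Position 52 falls at value 2.

2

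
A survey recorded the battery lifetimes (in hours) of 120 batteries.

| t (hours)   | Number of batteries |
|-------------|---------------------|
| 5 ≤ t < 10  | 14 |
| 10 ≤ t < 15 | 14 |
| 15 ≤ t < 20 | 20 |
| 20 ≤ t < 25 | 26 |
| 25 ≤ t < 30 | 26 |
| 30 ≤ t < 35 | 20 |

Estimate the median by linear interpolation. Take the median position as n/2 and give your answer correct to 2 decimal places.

22.31

Cumulative frequencies: 14, 28, 48, 74, 100, 120
n = 120; position = n/2 = 60.
This falls in the class 20 ≤ t < 25: L = 20, F = 48, f = 26, h = 5.
Median ≈ 20 + ((60 − 48) / 26) × 5 = 22.3077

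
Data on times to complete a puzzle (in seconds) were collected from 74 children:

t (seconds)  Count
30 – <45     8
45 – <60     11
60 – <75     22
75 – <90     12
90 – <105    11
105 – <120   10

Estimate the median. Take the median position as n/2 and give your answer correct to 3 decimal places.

Cumulative frequencies: 8, 19, 41, 53, 64, 74
n = 74; position = n/2 = 37.
This falls in the class 60 – <75: L = 60, F = 19, f = 22, h = 15.
Median ≈ 60 + ((37 − 19) / 22) × 15 = 72.2727

72.273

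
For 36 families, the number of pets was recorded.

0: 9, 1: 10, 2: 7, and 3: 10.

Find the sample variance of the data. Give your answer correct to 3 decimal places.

Values: 0, 1, 2, 3
n = 36, Σfx = 54, mean = 1.5000
Σfx² = 128
Σf(x − x̄)² = Σfx² − (Σfx)²/n = 128 − 54²/36 = 47.0000
Sample variance = 47.0000 / 35 = 1.3429

1.343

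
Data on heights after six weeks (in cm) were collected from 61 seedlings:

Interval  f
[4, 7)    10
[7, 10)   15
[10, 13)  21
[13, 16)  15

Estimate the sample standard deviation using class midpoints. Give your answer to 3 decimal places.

Midpoints: 5.5, 8.5, 11.5, 14.5
n = 61, Σfm = 641.5, mean = 10.5164
Σfm² = 7317.25
Σf(m − x̄)² = Σfm² − (Σfm)²/n = 7317.25 − 641.5²/61 = 570.9836
Sample variance = 570.9836 / 60 = 9.5164
Standard deviation = √9.5164 = 3.0849

3.085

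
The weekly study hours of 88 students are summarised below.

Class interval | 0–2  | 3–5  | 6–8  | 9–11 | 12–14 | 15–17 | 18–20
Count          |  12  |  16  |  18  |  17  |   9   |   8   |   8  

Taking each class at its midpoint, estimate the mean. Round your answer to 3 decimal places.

Midpoints: 1, 4, 7, 10, 13, 16, 19
Σfm = 12×1 + 16×4 + 18×7 + 17×10 + 9×13 + 8×16 + 8×19 = 769
n = Σf = 88
Mean = 769 / 88 = 8.7386

8.739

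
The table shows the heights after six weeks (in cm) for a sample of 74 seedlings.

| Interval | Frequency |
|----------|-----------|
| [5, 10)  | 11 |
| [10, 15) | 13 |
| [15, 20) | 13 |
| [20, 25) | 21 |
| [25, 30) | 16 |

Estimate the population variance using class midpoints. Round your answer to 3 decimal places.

Midpoints: 7.5, 12.5, 17.5, 22.5, 27.5
n = 74, Σfm = 1385, mean = 18.7162
Σfm² = 29362.5
Σf(m − x̄)² = Σfm² − (Σfm)²/n = 29362.5 − 1385²/74 = 3440.5405
Population variance = 3440.5405 / 74 = 46.4938

46.494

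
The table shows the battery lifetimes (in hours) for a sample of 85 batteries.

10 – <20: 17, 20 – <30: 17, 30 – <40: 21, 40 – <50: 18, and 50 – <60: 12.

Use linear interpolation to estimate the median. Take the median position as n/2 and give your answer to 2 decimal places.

Cumulative frequencies: 17, 34, 55, 73, 85
n = 85; position = n/2 = 42.5.
This falls in the class 30 – <40: L = 30, F = 34, f = 21, h = 10.
Median ≈ 30 + ((42.5 − 34) / 21) × 10 = 34.0476

34.05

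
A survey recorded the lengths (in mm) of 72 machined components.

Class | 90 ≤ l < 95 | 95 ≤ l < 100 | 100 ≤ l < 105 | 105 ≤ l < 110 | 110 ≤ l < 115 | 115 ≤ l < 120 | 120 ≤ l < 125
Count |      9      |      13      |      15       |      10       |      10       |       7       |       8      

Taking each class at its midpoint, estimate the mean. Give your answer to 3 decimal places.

106.111

Midpoints: 92.5, 97.5, 102.5, 107.5, 112.5, 117.5, 122.5
Σfm = 9×92.5 + 13×97.5 + 15×102.5 + 10×107.5 + 10×112.5 + 7×117.5 + 8×122.5 = 7640
n = Σf = 72
Mean = 7640 / 72 = 106.1111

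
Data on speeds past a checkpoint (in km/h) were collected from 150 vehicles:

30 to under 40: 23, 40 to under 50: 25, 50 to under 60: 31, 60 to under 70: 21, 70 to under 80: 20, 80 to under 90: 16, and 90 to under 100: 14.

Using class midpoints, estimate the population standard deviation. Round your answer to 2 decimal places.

18.75

Midpoints: 35, 45, 55, 65, 75, 85, 95
n = 150, Σfm = 9190, mean = 61.2667
Σfm² = 615750
Σf(m − x̄)² = Σfm² − (Σfm)²/n = 615750 − 9190²/150 = 52709.3333
Population variance = 52709.3333 / 150 = 351.3956
Standard deviation = √351.3956 = 18.7455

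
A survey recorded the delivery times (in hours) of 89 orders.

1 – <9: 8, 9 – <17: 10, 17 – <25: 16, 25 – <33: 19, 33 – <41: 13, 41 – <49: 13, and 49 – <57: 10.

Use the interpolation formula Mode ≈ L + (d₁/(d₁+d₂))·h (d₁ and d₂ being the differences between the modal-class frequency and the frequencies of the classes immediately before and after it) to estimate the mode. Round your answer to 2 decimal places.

27.67

Modal class: 25 – <33 (highest frequency 19).
d₁ = 19 − 16 = 3, d₂ = 19 − 13 = 6
Mode ≈ 25 + (3/(3+6)) × 8 = 25 + 2.6667 = 27.6667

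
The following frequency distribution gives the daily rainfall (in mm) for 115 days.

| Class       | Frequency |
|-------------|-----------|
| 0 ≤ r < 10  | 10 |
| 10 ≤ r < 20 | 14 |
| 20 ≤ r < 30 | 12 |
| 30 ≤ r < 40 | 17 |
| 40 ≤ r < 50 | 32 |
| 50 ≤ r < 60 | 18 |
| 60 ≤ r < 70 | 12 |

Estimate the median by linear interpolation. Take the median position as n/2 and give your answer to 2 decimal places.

Cumulative frequencies: 10, 24, 36, 53, 85, 103, 115
n = 115; position = n/2 = 57.5.
This falls in the class 40 ≤ r < 50: L = 40, F = 53, f = 32, h = 10.
Median ≈ 40 + ((57.5 − 53) / 32) × 10 = 41.4062

41.41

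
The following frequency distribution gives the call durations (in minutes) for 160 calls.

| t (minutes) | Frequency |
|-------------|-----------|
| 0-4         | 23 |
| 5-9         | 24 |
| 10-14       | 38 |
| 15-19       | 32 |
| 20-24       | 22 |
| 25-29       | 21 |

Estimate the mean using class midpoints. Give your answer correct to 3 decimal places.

14.156

Midpoints: 2, 7, 12, 17, 22, 27
Σfm = 23×2 + 24×7 + 38×12 + 32×17 + 22×22 + 21×27 = 2265
n = Σf = 160
Mean = 2265 / 160 = 14.1562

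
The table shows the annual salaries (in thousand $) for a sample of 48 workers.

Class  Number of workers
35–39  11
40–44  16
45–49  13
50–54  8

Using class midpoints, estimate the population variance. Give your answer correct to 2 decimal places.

25.65

Midpoints: 37, 42, 47, 52
n = 48, Σfm = 2106, mean = 43.8750
Σfm² = 93632
Σf(m − x̄)² = Σfm² − (Σfm)²/n = 93632 − 2106²/48 = 1231.2500
Population variance = 1231.2500 / 48 = 25.6510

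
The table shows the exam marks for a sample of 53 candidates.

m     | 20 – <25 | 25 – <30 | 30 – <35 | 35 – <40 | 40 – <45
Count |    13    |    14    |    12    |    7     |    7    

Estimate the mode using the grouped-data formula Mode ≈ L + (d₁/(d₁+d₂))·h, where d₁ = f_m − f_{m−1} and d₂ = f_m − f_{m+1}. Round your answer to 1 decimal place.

Modal class: 25 – <30 (highest frequency 14).
d₁ = 14 − 13 = 1, d₂ = 14 − 12 = 2
Mode ≈ 25 + (1/(1+2)) × 5 = 25 + 1.6667 = 26.6667

26.7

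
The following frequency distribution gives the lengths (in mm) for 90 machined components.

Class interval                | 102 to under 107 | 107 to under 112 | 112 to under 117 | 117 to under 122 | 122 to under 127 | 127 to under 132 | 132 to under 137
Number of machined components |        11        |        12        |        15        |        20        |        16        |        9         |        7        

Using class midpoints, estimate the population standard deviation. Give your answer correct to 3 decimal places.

Midpoints: 104.5, 109.5, 114.5, 119.5, 124.5, 129.5, 134.5
n = 90, Σfm = 10670, mean = 118.5556
Σfm² = 1271832.5
Σf(m − x̄)² = Σfm² − (Σfm)²/n = 1271832.5 − 10670²/90 = 6844.7222
Population variance = 6844.7222 / 90 = 76.0525
Standard deviation = √76.0525 = 8.7208

8.721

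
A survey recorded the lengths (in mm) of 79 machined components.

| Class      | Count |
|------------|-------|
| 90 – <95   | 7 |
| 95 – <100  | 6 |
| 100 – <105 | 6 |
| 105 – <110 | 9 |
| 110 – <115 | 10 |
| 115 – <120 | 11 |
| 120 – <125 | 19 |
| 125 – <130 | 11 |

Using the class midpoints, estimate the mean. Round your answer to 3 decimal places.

113.449

Midpoints: 92.5, 97.5, 102.5, 107.5, 112.5, 117.5, 122.5, 127.5
Σfm = 7×92.5 + 6×97.5 + 6×102.5 + 9×107.5 + 10×112.5 + 11×117.5 + 19×122.5 + 11×127.5 = 8962.5
n = Σf = 79
Mean = 8962.5 / 79 = 113.4494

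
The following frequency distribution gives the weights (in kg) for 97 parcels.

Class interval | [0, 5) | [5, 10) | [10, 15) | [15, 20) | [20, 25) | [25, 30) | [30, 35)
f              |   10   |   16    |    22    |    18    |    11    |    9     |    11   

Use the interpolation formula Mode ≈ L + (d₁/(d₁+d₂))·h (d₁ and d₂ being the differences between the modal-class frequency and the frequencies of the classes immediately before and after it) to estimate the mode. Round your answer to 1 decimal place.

Modal class: [10, 15) (highest frequency 22).
d₁ = 22 − 16 = 6, d₂ = 22 − 18 = 4
Mode ≈ 10 + (6/(6+4)) × 5 = 10 + 3.0000 = 13.0000

13.0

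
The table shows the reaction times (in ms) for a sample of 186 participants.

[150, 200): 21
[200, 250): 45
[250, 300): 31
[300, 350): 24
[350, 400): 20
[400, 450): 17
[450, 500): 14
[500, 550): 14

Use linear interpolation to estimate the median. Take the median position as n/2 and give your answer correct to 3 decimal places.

293.548

Cumulative frequencies: 21, 66, 97, 121, 141, 158, 172, 186
n = 186; position = n/2 = 93.
This falls in the class [250, 300): L = 250, F = 66, f = 31, h = 50.
Median ≈ 250 + ((93 − 66) / 31) × 50 = 293.5484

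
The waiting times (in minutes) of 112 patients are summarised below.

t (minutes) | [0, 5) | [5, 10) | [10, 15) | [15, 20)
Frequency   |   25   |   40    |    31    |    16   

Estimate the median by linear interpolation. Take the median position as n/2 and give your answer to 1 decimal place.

Cumulative frequencies: 25, 65, 96, 112
n = 112; position = n/2 = 56.
This falls in the class [5, 10): L = 5, F = 25, f = 40, h = 5.
Median ≈ 5 + ((56 − 25) / 40) × 5 = 8.8750

8.9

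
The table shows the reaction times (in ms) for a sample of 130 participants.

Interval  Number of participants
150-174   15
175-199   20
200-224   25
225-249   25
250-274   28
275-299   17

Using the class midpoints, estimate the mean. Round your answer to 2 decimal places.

Midpoints: 162, 187, 212, 237, 262, 287
Σfm = 15×162 + 20×187 + 25×212 + 25×237 + 28×262 + 17×287 = 29610
n = Σf = 130
Mean = 29610 / 130 = 227.7692

227.77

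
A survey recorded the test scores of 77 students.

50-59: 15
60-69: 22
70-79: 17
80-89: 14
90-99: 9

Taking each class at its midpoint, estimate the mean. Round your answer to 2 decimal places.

71.90

Midpoints: 54.5, 64.5, 74.5, 84.5, 94.5
Σfm = 15×54.5 + 22×64.5 + 17×74.5 + 14×84.5 + 9×94.5 = 5536.5
n = Σf = 77
Mean = 5536.5 / 77 = 71.9026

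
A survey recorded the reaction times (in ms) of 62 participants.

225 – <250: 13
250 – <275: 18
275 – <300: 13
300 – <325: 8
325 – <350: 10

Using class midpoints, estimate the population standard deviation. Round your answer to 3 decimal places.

33.881

Midpoints: 237.5, 262.5, 287.5, 312.5, 337.5
n = 62, Σfm = 17425, mean = 281.0484
Σfm² = 4968437.5
Σf(m − x̄)² = Σfm² − (Σfm)²/n = 4968437.5 − 17425²/62 = 71169.3548
Population variance = 71169.3548 / 62 = 1147.8928
Standard deviation = √1147.8928 = 33.8806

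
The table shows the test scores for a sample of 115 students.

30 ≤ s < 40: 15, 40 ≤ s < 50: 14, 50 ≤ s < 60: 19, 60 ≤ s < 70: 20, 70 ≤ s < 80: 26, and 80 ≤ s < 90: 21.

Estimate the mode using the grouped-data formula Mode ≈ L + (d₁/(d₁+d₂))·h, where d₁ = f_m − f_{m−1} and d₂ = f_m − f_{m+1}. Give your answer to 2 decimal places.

75.45

Modal class: 70 ≤ s < 80 (highest frequency 26).
d₁ = 26 − 20 = 6, d₂ = 26 − 21 = 5
Mode ≈ 70 + (6/(6+5)) × 10 = 70 + 5.4545 = 75.4545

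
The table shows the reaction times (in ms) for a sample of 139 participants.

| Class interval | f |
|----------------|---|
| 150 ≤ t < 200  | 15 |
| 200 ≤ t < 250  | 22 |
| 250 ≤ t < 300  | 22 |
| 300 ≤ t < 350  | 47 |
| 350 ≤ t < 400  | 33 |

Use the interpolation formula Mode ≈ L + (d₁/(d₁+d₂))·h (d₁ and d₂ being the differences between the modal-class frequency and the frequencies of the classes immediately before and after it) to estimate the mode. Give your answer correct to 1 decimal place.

Modal class: 300 ≤ t < 350 (highest frequency 47).
d₁ = 47 − 22 = 25, d₂ = 47 − 33 = 14
Mode ≈ 300 + (25/(25+14)) × 50 = 300 + 32.0513 = 332.0513

332.1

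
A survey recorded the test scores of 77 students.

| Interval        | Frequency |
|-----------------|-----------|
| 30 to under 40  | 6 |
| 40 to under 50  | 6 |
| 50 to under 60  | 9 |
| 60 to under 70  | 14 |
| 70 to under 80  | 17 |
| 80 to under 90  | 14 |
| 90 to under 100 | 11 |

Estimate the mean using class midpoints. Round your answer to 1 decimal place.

70.1

Midpoints: 35, 45, 55, 65, 75, 85, 95
Σfm = 6×35 + 6×45 + 9×55 + 14×65 + 17×75 + 14×85 + 11×95 = 5395
n = Σf = 77
Mean = 5395 / 77 = 70.0649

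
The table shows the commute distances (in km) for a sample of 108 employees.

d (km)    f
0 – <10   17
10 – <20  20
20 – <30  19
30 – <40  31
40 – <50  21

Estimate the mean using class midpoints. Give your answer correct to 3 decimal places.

26.759

Midpoints: 5, 15, 25, 35, 45
Σfm = 17×5 + 20×15 + 19×25 + 31×35 + 21×45 = 2890
n = Σf = 108
Mean = 2890 / 108 = 26.7593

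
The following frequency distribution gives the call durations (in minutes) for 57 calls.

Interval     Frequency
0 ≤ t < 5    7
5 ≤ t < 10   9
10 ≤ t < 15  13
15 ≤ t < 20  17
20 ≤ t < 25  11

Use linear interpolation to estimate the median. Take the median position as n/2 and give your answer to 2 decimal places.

14.81

Cumulative frequencies: 7, 16, 29, 46, 57
n = 57; position = n/2 = 28.5.
This falls in the class 10 ≤ t < 15: L = 10, F = 16, f = 13, h = 5.
Median ≈ 10 + ((28.5 − 16) / 13) × 5 = 14.8077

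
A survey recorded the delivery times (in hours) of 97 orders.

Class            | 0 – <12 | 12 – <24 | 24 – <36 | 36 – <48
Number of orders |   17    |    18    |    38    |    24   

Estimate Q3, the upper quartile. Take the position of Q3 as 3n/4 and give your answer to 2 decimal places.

Cumulative frequencies: 17, 35, 73, 97
n = 97; position = 3n/4 = 72.75.
This falls in the class 24 – <36: L = 24, F = 35, f = 38, h = 12.
Upper quartile ≈ 24 + ((72.75 − 35) / 38) × 12 = 35.9211

35.92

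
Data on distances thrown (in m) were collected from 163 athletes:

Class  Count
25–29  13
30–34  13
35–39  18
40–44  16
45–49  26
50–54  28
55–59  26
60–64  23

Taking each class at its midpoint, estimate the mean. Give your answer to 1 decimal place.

47.2

Midpoints: 27, 32, 37, 42, 47, 52, 57, 62
Σfm = 13×27 + 13×32 + 18×37 + 16×42 + 26×47 + 28×52 + 26×57 + 23×62 = 7691
n = Σf = 163
Mean = 7691 / 163 = 47.1840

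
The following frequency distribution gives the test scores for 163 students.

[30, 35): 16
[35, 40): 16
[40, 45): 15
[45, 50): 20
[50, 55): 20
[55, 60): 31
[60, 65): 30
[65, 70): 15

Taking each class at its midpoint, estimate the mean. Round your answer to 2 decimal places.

51.70

Midpoints: 32.5, 37.5, 42.5, 47.5, 52.5, 57.5, 62.5, 67.5
Σfm = 16×32.5 + 16×37.5 + 15×42.5 + 20×47.5 + 20×52.5 + 31×57.5 + 30×62.5 + 15×67.5 = 8427.5
n = Σf = 163
Mean = 8427.5 / 163 = 51.7025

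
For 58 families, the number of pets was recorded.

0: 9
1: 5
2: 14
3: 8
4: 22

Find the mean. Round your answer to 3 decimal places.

Values: 0, 1, 2, 3, 4
Σfx = 9×0 + 5×1 + 14×2 + 8×3 + 22×4 = 145
n = Σf = 58
Mean = 145 / 58 = 2.5000

2.500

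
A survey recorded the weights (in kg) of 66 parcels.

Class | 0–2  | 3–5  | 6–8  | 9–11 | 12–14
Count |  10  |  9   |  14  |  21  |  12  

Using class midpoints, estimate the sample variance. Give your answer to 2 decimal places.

15.80

Midpoints: 1, 4, 7, 10, 13
n = 66, Σfm = 510, mean = 7.7273
Σfm² = 4968
Σf(m − x̄)² = Σfm² − (Σfm)²/n = 4968 − 510²/66 = 1027.0909
Sample variance = 1027.0909 / 65 = 15.8014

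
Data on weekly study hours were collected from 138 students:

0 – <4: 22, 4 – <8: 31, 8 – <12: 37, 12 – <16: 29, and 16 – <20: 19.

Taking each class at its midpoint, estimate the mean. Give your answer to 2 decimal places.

Midpoints: 2, 6, 10, 14, 18
Σfm = 22×2 + 31×6 + 37×10 + 29×14 + 19×18 = 1348
n = Σf = 138
Mean = 1348 / 138 = 9.7681

9.77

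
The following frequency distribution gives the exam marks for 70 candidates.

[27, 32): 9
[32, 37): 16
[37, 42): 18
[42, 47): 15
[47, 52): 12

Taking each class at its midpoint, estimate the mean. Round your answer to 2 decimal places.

Midpoints: 29.5, 34.5, 39.5, 44.5, 49.5
Σfm = 9×29.5 + 16×34.5 + 18×39.5 + 15×44.5 + 12×49.5 = 2790
n = Σf = 70
Mean = 2790 / 70 = 39.8571

39.86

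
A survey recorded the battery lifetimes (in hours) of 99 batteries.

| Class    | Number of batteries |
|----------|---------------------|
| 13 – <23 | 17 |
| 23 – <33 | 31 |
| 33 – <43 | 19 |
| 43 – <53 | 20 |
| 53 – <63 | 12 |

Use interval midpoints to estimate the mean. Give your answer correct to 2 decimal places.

35.88

Midpoints: 18, 28, 38, 48, 58
Σfm = 17×18 + 31×28 + 19×38 + 20×48 + 12×58 = 3552
n = Σf = 99
Mean = 3552 / 99 = 35.8788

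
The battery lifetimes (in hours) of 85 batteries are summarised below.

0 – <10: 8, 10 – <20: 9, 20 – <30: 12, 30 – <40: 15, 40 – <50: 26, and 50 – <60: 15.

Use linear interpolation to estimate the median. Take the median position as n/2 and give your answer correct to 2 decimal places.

Cumulative frequencies: 8, 17, 29, 44, 70, 85
n = 85; position = n/2 = 42.5.
This falls in the class 30 – <40: L = 30, F = 29, f = 15, h = 10.
Median ≈ 30 + ((42.5 − 29) / 15) × 10 = 39.0000

39.00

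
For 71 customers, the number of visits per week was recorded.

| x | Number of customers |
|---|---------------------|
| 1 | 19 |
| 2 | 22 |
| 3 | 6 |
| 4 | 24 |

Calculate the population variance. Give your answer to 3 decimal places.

1.461

Values: 1, 2, 3, 4
n = 71, Σfx = 177, mean = 2.4930
Σfx² = 545
Σf(x − x̄)² = Σfx² − (Σfx)²/n = 545 − 177²/71 = 103.7465
Population variance = 103.7465 / 71 = 1.4612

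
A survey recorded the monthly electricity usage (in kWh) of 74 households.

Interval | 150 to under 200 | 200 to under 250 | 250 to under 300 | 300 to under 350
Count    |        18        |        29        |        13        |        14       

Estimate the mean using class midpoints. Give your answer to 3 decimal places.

Midpoints: 175, 225, 275, 325
Σfm = 18×175 + 29×225 + 13×275 + 14×325 = 17800
n = Σf = 74
Mean = 17800 / 74 = 240.5405

240.541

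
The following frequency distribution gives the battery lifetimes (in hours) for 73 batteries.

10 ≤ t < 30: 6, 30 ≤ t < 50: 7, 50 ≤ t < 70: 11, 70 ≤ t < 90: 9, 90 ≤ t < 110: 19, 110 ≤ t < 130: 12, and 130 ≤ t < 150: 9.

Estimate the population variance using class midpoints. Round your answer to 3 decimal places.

Midpoints: 20, 40, 60, 80, 100, 120, 140
n = 73, Σfm = 6380, mean = 87.3973
Σfm² = 650000
Σf(m − x̄)² = Σfm² − (Σfm)²/n = 650000 − 6380²/73 = 92405.4795
Population variance = 92405.4795 / 73 = 1265.8285

1265.828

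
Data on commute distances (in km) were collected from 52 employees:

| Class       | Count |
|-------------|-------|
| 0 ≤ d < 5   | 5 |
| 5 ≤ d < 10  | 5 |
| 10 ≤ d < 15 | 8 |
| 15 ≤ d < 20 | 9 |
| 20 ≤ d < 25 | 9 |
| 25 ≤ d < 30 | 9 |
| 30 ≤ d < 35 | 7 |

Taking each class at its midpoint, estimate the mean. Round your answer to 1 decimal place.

18.9

Midpoints: 2.5, 7.5, 12.5, 17.5, 22.5, 27.5, 32.5
Σfm = 5×2.5 + 5×7.5 + 8×12.5 + 9×17.5 + 9×22.5 + 9×27.5 + 7×32.5 = 985
n = Σf = 52
Mean = 985 / 52 = 18.9423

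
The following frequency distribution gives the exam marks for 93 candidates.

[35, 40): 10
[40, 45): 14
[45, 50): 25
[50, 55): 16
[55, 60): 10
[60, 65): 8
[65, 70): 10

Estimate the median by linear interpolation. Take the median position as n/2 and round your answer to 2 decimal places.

49.50

Cumulative frequencies: 10, 24, 49, 65, 75, 83, 93
n = 93; position = n/2 = 46.5.
This falls in the class [45, 50): L = 45, F = 24, f = 25, h = 5.
Median ≈ 45 + ((46.5 − 24) / 25) × 5 = 49.5000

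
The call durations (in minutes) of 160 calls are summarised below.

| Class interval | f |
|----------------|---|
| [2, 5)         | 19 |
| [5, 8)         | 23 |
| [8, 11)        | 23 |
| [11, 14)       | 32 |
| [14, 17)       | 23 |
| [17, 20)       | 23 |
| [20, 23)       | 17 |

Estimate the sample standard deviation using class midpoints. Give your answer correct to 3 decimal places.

Midpoints: 3.5, 6.5, 9.5, 12.5, 15.5, 18.5, 21.5
n = 160, Σfm = 1982, mean = 12.3875
Σfm² = 29536
Σf(m − x̄)² = Σfm² − (Σfm)²/n = 29536 − 1982²/160 = 4983.9750
Sample variance = 4983.9750 / 159 = 31.3458
Standard deviation = √31.3458 = 5.5987

5.599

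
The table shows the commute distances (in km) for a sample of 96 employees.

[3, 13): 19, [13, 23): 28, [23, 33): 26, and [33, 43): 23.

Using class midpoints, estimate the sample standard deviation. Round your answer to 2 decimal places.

Midpoints: 8, 18, 28, 38
n = 96, Σfm = 2258, mean = 23.5208
Σfm² = 63884
Σf(m − x̄)² = Σfm² − (Σfm)²/n = 63884 − 2258²/96 = 10773.9583
Sample variance = 10773.9583 / 95 = 113.4101
Standard deviation = √113.4101 = 10.6494

10.65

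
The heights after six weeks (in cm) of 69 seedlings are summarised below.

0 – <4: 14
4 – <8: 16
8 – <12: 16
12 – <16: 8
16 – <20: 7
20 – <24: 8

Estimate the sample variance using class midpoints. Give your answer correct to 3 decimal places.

Midpoints: 2, 6, 10, 14, 18, 22
n = 69, Σfm = 698, mean = 10.1159
Σfm² = 9940
Σf(m − x̄)² = Σfm² − (Σfm)²/n = 9940 − 698²/69 = 2879.0725
Sample variance = 2879.0725 / 68 = 42.3393

42.339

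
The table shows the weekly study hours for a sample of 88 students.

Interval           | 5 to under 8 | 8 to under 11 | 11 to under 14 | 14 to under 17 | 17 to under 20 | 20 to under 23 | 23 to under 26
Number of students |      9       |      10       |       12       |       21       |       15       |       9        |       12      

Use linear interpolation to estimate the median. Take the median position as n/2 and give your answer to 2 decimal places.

15.86

Cumulative frequencies: 9, 19, 31, 52, 67, 76, 88
n = 88; position = n/2 = 44.
This falls in the class 14 to under 17: L = 14, F = 31, f = 21, h = 3.
Median ≈ 14 + ((44 − 31) / 21) × 3 = 15.8571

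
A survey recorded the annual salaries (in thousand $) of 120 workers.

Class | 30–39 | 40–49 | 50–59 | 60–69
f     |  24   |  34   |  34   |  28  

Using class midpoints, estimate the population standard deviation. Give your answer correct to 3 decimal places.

Midpoints: 34.5, 44.5, 54.5, 64.5
n = 120, Σfm = 6000, mean = 50.0000
Σfm² = 313370
Σf(m − x̄)² = Σfm² − (Σfm)²/n = 313370 − 6000²/120 = 13370.0000
Population variance = 13370.0000 / 120 = 111.4167
Standard deviation = √111.4167 = 10.5554

10.555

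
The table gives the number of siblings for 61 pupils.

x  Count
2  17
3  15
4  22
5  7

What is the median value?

Cumulative frequencies: 17, 32, 54, 61
n = 61, so the median is the value in position (n+1)/2 = 31.
Position 31 falls at value 3.

3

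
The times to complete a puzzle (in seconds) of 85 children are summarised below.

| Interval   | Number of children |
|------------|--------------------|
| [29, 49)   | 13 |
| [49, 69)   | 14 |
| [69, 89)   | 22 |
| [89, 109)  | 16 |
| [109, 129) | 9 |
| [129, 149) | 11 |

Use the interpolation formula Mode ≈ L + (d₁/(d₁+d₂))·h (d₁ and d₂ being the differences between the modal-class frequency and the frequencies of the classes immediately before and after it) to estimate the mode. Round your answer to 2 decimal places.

Modal class: [69, 89) (highest frequency 22).
d₁ = 22 − 14 = 8, d₂ = 22 − 16 = 6
Mode ≈ 69 + (8/(8+6)) × 20 = 69 + 11.4286 = 80.4286

80.43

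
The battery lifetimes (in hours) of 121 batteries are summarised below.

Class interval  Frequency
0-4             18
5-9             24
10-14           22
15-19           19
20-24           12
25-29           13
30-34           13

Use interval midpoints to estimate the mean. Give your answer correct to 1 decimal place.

15.1

Midpoints: 2, 7, 12, 17, 22, 27, 32
Σfm = 18×2 + 24×7 + 22×12 + 19×17 + 12×22 + 13×27 + 13×32 = 1822
n = Σf = 121
Mean = 1822 / 121 = 15.0579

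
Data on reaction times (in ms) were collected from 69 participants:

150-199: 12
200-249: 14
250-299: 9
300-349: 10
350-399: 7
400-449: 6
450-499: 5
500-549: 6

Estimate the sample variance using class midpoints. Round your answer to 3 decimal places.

Midpoints: 174.5, 224.5, 274.5, 324.5, 374.5, 424.5, 474.5, 524.5
n = 69, Σfm = 21640.5, mean = 313.6304
Σfm² = 7641467.25
Σf(m − x̄)² = Σfm² − (Σfm)²/n = 7641467.25 − 21640.5²/69 = 854347.8261
Sample variance = 854347.8261 / 68 = 12563.9386

12563.939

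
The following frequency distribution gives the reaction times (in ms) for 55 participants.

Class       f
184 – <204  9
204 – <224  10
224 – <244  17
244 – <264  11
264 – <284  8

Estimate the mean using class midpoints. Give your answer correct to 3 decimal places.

233.636

Midpoints: 194, 214, 234, 254, 274
Σfm = 9×194 + 10×214 + 17×234 + 11×254 + 8×274 = 12850
n = Σf = 55
Mean = 12850 / 55 = 233.6364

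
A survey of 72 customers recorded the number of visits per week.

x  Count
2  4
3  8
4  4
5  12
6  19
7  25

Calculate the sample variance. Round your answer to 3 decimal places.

2.422

Values: 2, 3, 4, 5, 6, 7
n = 72, Σfx = 397, mean = 5.5139
Σfx² = 2361
Σf(x − x̄)² = Σfx² − (Σfx)²/n = 2361 − 397²/72 = 171.9861
Sample variance = 171.9861 / 71 = 2.4223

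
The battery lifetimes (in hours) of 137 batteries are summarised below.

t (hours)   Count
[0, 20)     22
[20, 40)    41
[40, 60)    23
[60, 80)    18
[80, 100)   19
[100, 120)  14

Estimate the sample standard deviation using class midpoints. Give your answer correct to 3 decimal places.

31.982

Midpoints: 10, 30, 50, 70, 90, 110
n = 137, Σfm = 7110, mean = 51.8978
Σfm² = 508100
Σf(m − x̄)² = Σfm² − (Σfm)²/n = 508100 − 7110²/137 = 139106.5693
Sample variance = 139106.5693 / 136 = 1022.8424
Standard deviation = √1022.8424 = 31.9819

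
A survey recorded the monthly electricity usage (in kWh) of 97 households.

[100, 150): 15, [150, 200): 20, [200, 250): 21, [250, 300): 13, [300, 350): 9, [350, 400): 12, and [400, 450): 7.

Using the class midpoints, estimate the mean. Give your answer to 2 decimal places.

248.20

Midpoints: 125, 175, 225, 275, 325, 375, 425
Σfm = 15×125 + 20×175 + 21×225 + 13×275 + 9×325 + 12×375 + 7×425 = 24075
n = Σf = 97
Mean = 24075 / 97 = 248.1959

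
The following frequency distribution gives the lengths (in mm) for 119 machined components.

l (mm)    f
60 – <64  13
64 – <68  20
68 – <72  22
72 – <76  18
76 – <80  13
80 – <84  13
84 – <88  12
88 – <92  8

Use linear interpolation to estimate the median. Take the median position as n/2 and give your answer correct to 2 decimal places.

73.00

Cumulative frequencies: 13, 33, 55, 73, 86, 99, 111, 119
n = 119; position = n/2 = 59.5.
This falls in the class 72 – <76: L = 72, F = 55, f = 18, h = 4.
Median ≈ 72 + ((59.5 − 55) / 18) × 4 = 73.0000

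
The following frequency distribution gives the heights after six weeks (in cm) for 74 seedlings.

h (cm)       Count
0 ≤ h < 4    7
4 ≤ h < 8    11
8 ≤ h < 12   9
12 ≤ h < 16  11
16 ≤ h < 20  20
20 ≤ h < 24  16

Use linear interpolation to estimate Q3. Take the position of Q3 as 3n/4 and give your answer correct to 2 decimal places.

Cumulative frequencies: 7, 18, 27, 38, 58, 74
n = 74; position = 3n/4 = 55.5.
This falls in the class 16 ≤ h < 20: L = 16, F = 38, f = 20, h = 4.
Upper quartile ≈ 16 + ((55.5 − 38) / 20) × 4 = 19.5000

19.50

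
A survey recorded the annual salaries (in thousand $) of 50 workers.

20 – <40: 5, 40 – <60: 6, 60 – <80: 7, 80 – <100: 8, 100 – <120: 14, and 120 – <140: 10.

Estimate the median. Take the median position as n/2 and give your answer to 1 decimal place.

Cumulative frequencies: 5, 11, 18, 26, 40, 50
n = 50; position = n/2 = 25.
This falls in the class 80 – <100: L = 80, F = 18, f = 8, h = 20.
Median ≈ 80 + ((25 − 18) / 8) × 20 = 97.5000

97.5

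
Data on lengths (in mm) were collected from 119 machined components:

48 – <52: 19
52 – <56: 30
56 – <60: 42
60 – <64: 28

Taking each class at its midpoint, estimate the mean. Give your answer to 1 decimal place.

56.7

Midpoints: 50, 54, 58, 62
Σfm = 19×50 + 30×54 + 42×58 + 28×62 = 6742
n = Σf = 119
Mean = 6742 / 119 = 56.6555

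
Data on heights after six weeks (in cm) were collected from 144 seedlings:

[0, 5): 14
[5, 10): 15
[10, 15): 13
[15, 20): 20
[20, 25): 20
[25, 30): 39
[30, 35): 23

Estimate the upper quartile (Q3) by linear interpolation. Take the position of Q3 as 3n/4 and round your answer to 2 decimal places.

28.33

Cumulative frequencies: 14, 29, 42, 62, 82, 121, 144
n = 144; position = 3n/4 = 108.
This falls in the class [25, 30): L = 25, F = 82, f = 39, h = 5.
Upper quartile ≈ 25 + ((108 − 82) / 39) × 5 = 28.3333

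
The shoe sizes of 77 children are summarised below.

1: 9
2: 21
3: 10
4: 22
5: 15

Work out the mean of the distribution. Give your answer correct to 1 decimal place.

3.2

Values: 1, 2, 3, 4, 5
Σfx = 9×1 + 21×2 + 10×3 + 22×4 + 15×5 = 244
n = Σf = 77
Mean = 244 / 77 = 3.1688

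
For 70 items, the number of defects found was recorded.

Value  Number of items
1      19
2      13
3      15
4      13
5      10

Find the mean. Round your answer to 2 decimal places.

2.74

Values: 1, 2, 3, 4, 5
Σfx = 19×1 + 13×2 + 15×3 + 13×4 + 10×5 = 192
n = Σf = 70
Mean = 192 / 70 = 2.7429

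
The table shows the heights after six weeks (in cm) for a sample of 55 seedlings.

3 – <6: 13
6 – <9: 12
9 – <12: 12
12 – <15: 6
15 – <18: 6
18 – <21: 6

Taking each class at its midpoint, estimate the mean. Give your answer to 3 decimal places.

10.391

Midpoints: 4.5, 7.5, 10.5, 13.5, 16.5, 19.5
Σfm = 13×4.5 + 12×7.5 + 12×10.5 + 6×13.5 + 6×16.5 + 6×19.5 = 571.5
n = Σf = 55
Mean = 571.5 / 55 = 10.3909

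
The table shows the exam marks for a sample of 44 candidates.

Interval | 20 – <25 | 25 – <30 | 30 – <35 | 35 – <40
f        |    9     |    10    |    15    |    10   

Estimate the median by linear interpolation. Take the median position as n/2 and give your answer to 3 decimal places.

Cumulative frequencies: 9, 19, 34, 44
n = 44; position = n/2 = 22.
This falls in the class 30 – <35: L = 30, F = 19, f = 15, h = 5.
Median ≈ 30 + ((22 − 19) / 15) × 5 = 31.0000

31.000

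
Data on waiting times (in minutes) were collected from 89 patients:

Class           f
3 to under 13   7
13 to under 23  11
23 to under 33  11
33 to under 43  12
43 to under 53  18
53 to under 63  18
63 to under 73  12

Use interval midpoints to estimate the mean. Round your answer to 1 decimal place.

Midpoints: 8, 18, 28, 38, 48, 58, 68
Σfm = 7×8 + 11×18 + 11×28 + 12×38 + 18×48 + 18×58 + 12×68 = 3742
n = Σf = 89
Mean = 3742 / 89 = 42.0449

42.0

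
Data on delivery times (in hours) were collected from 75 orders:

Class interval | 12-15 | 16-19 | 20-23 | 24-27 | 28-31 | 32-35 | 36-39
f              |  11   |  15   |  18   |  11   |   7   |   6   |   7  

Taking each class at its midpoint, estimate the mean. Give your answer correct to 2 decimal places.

23.31

Midpoints: 13.5, 17.5, 21.5, 25.5, 29.5, 33.5, 37.5
Σfm = 11×13.5 + 15×17.5 + 18×21.5 + 11×25.5 + 7×29.5 + 6×33.5 + 7×37.5 = 1748.5
n = Σf = 75
Mean = 1748.5 / 75 = 23.3133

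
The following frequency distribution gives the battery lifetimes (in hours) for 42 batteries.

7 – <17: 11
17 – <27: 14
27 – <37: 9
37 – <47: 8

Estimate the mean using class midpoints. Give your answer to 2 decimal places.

Midpoints: 12, 22, 32, 42
Σfm = 11×12 + 14×22 + 9×32 + 8×42 = 1064
n = Σf = 42
Mean = 1064 / 42 = 25.3333

25.33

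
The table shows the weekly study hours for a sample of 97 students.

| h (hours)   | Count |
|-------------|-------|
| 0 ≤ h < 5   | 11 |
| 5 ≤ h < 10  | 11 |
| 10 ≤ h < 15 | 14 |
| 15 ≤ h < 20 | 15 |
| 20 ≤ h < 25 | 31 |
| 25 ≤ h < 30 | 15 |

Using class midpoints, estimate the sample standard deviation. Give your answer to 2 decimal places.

8.03

Midpoints: 2.5, 7.5, 12.5, 17.5, 22.5, 27.5
n = 97, Σfm = 1657.5, mean = 17.0876
Σfm² = 34506.25
Σf(m − x̄)² = Σfm² − (Σfm)²/n = 34506.25 − 1657.5²/97 = 6183.5052
Sample variance = 6183.5052 / 96 = 64.4115
Standard deviation = √64.4115 = 8.0257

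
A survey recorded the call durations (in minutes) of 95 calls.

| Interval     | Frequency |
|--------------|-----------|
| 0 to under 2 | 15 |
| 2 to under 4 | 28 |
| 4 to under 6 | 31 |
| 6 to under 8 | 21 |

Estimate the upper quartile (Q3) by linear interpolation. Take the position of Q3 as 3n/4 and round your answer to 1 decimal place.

5.8

Cumulative frequencies: 15, 43, 74, 95
n = 95; position = 3n/4 = 71.25.
This falls in the class 4 to under 6: L = 4, F = 43, f = 31, h = 2.
Upper quartile ≈ 4 + ((71.25 − 43) / 31) × 2 = 5.8226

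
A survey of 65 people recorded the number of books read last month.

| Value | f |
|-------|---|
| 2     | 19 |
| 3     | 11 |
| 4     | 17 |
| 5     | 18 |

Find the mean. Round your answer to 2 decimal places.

3.52

Values: 2, 3, 4, 5
Σfx = 19×2 + 11×3 + 17×4 + 18×5 = 229
n = Σf = 65
Mean = 229 / 65 = 3.5231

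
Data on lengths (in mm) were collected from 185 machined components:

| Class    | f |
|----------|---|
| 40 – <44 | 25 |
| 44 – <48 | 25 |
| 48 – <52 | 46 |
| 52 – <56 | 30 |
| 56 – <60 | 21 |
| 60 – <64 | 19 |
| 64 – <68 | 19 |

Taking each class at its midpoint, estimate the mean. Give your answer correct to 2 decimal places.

52.81

Midpoints: 42, 46, 50, 54, 58, 62, 66
Σfm = 25×42 + 25×46 + 46×50 + 30×54 + 21×58 + 19×62 + 19×66 = 9770
n = Σf = 185
Mean = 9770 / 185 = 52.8108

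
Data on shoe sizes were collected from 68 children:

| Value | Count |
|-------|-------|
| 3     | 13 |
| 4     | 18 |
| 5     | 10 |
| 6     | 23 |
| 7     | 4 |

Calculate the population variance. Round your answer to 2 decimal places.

1.57

Values: 3, 4, 5, 6, 7
n = 68, Σfx = 327, mean = 4.8088
Σfx² = 1679
Σf(x − x̄)² = Σfx² − (Σfx)²/n = 1679 − 327²/68 = 106.5147
Population variance = 106.5147 / 68 = 1.5664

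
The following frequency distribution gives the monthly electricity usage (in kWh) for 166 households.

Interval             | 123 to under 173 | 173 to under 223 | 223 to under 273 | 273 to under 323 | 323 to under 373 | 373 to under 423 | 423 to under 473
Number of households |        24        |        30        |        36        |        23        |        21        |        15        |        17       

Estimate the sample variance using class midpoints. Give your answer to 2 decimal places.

8784.23

Midpoints: 148, 198, 248, 298, 348, 398, 448
n = 166, Σfm = 46168, mean = 278.1205
Σfm² = 14289664
Σf(m − x̄)² = Σfm² − (Σfm)²/n = 14289664 − 46168²/166 = 1449397.5904
Sample variance = 1449397.5904 / 165 = 8784.2278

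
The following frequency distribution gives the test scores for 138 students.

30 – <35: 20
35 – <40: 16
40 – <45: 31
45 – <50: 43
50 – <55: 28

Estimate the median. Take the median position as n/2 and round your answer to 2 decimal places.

Cumulative frequencies: 20, 36, 67, 110, 138
n = 138; position = n/2 = 69.
This falls in the class 45 – <50: L = 45, F = 67, f = 43, h = 5.
Median ≈ 45 + ((69 − 67) / 43) × 5 = 45.2326

45.23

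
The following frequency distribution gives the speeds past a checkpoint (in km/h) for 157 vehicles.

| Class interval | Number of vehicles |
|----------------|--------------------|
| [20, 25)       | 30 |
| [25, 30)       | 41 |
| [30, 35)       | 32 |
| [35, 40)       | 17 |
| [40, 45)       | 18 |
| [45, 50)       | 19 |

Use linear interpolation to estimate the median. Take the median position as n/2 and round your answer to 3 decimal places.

Cumulative frequencies: 30, 71, 103, 120, 138, 157
n = 157; position = n/2 = 78.5.
This falls in the class [30, 35): L = 30, F = 71, f = 32, h = 5.
Median ≈ 30 + ((78.5 − 71) / 32) × 5 = 31.1719

31.172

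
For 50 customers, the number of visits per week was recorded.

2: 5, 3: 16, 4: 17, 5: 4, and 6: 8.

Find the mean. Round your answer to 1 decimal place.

3.9

Values: 2, 3, 4, 5, 6
Σfx = 5×2 + 16×3 + 17×4 + 4×5 + 8×6 = 194
n = Σf = 50
Mean = 194 / 50 = 3.8800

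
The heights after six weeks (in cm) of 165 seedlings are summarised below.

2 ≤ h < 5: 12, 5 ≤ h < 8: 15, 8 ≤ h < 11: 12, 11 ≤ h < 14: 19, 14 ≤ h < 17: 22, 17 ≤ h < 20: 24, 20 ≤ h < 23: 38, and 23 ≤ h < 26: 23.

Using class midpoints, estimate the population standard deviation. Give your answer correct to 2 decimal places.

6.48

Midpoints: 3.5, 6.5, 9.5, 12.5, 15.5, 18.5, 21.5, 24.5
n = 165, Σfm = 2656.5, mean = 16.1000
Σfm² = 49703.25
Σf(m − x̄)² = Σfm² − (Σfm)²/n = 49703.25 − 2656.5²/165 = 6933.6000
Population variance = 6933.6000 / 165 = 42.0218
Standard deviation = √42.0218 = 6.4824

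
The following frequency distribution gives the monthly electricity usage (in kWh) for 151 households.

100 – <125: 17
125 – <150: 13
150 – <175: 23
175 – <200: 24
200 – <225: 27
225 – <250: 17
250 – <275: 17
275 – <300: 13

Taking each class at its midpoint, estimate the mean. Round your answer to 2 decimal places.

Midpoints: 112.5, 137.5, 162.5, 187.5, 212.5, 237.5, 262.5, 287.5
Σfm = 17×112.5 + 13×137.5 + 23×162.5 + 24×187.5 + 27×212.5 + 17×237.5 + 17×262.5 + 13×287.5 = 29912.5
n = Σf = 151
Mean = 29912.5 / 151 = 198.0960

198.10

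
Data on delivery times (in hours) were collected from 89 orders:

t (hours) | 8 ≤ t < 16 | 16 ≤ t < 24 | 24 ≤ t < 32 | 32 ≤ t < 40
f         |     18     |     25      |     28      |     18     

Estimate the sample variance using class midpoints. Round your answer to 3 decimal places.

Midpoints: 12, 20, 28, 36
n = 89, Σfm = 2148, mean = 24.1348
Σfm² = 57872
Σf(m − x̄)² = Σfm² − (Σfm)²/n = 57872 − 2148²/89 = 6030.3820
Sample variance = 6030.3820 / 88 = 68.5271

68.527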